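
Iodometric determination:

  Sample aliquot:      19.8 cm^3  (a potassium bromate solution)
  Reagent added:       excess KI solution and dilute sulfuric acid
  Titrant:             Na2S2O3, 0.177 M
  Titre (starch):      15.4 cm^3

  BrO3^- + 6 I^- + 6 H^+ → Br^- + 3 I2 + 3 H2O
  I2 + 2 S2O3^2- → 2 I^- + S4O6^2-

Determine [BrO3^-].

0.0229 M

n(S2O3^2-) = 0.0154 × 0.177 = 2.73 × 10^-3 mol
n(I2) = n(S2O3^2-)/2 = 1.36 × 10^-3 mol
From the 1:3 ratio, n(BrO3^-) in the aliquot = 1/3 × 1.36 × 10^-3 = 4.54 × 10^-4 mol
[BrO3^-] = 4.54 × 10^-4 / 0.0198 = 0.0229 mol/L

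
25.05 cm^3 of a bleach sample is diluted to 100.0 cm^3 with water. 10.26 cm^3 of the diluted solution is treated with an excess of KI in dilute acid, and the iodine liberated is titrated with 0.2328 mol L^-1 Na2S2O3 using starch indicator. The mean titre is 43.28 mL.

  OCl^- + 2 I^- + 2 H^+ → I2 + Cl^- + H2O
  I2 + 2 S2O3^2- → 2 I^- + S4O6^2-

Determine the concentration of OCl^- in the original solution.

1.960 mol/L

n(S2O3^2-) = 0.04328 × 0.2328 = 0.01008 mol
n(I2) = n(S2O3^2-)/2 = 5.038 × 10^-3 mol
n(OCl^-) in the aliquot = 5.038 × 10^-3 mol (1:1 ratio)
[OCl^-]_dilute = 5.038 × 10^-3 / 0.01026 = 0.4910 mol/L
[OCl^-]_original = 0.4910 × 100.0/25.05 = 1.960 mol/L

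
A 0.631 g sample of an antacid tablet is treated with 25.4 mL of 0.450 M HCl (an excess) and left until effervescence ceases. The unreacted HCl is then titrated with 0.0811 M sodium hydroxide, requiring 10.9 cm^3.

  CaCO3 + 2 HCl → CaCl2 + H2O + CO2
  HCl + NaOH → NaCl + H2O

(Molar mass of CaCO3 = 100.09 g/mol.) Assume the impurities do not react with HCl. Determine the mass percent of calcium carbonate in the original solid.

n(HCl) added = 0.0254 × 0.450 = 0.0114 mol
n(NaOH) used in back-titration = 0.0109 × 0.0811 = 8.84 × 10^-4 mol
n(HCl) left over = 8.84 × 10^-4 mol (1:1 ratio)
n(HCl) consumed by analyte = 0.0114 − 8.84 × 10^-4 = 0.0105 mol
From the 1:2 ratio, n(CaCO3) = 1/2 × 0.0105 = 5.27 × 10^-3 mol
mass of CaCO3 = 5.27 × 10^-3 × 100.09 = 0.528 g
% CaCO3 = 0.528 / 0.631 × 100 = 83.6 %

83.6 %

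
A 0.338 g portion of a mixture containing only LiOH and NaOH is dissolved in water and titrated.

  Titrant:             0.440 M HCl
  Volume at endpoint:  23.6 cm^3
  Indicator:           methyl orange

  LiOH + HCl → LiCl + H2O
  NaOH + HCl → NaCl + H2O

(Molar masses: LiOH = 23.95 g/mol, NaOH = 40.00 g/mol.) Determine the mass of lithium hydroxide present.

n(HCl) = 0.0236 × 0.440 = 0.0104 mol
Let x = n(LiOH), y = n(NaOH).
Titrant: 1x + 1y = 0.0104;  mass: 23.95x + 40.00y = 0.338
Solving, x = 4.82 × 10^-3 mol, y = 5.56 × 10^-3 mol
mass of LiOH = 4.82 × 10^-3 × 23.95 = 0.115 g

0.115 g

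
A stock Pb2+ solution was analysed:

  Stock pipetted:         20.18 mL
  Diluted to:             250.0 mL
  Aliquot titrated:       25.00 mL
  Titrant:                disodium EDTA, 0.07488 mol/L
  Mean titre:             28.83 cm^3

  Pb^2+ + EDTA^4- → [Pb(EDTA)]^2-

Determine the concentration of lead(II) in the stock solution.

n(EDTA) = 0.02883 × 0.07488 = 2.159 × 10^-3 mol
n(Pb2+) in the aliquot = 2.159 × 10^-3 mol (1:1 ratio)
[Pb2+]_dilute = 2.159 × 10^-3 / 0.02500 = 0.08635 mol/L
Dilution factor = 250.0 / 20.18 = 12.39
[Pb2+]_stock = 0.08635 × 12.39 = 1.070 mol/L

1.070 mol/L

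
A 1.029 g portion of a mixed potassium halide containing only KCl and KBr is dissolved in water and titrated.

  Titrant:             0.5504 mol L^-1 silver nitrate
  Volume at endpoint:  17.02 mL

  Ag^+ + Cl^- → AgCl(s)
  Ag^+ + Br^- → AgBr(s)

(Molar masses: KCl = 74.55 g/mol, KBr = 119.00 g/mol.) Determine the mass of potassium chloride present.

0.1438 g

n(AgNO3) = 0.01702 × 0.5504 = 9.368 × 10^-3 mol
Let x = n(KCl), y = n(KBr).
Titrant: 1x + 1y = 9.368 × 10^-3;  mass: 74.55x + 119.00y = 1.029
Solving, x = 1.930 × 10^-3 mol, y = 7.438 × 10^-3 mol
mass of KCl = 1.930 × 10^-3 × 74.55 = 0.1438 g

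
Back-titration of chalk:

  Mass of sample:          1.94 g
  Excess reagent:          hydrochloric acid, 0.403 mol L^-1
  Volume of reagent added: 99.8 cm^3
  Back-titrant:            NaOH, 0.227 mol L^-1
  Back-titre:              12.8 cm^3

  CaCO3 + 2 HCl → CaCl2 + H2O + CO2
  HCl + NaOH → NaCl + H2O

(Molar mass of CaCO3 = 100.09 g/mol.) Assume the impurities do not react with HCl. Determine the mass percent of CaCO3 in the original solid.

96.3 %

n(HCl) added = 0.0998 × 0.403 = 0.0402 mol
n(NaOH) used in back-titration = 0.0128 × 0.227 = 2.91 × 10^-3 mol
n(HCl) left over = 2.91 × 10^-3 mol (1:1 ratio)
n(HCl) consumed by analyte = 0.0402 − 2.91 × 10^-3 = 0.0373 mol
From the 1:2 ratio, n(CaCO3) = 1/2 × 0.0373 = 0.0187 mol
mass of CaCO3 = 0.0187 × 100.09 = 1.87 g
% CaCO3 = 1.87 / 1.94 × 100 = 96.3 %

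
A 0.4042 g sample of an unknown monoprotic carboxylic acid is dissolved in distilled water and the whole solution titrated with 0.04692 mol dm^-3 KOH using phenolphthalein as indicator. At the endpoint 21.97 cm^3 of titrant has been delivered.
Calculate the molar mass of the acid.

n(KOH) = 0.02197 L × 0.04692 mol/L = 1.031 × 10^-3 mol
n(HA) = 1.031 × 10^-3 mol (1:1 ratio)
M = m / n = 0.4042 g / 1.031 × 10^-3 mol = 392.1 g/mol

392.1 g/mol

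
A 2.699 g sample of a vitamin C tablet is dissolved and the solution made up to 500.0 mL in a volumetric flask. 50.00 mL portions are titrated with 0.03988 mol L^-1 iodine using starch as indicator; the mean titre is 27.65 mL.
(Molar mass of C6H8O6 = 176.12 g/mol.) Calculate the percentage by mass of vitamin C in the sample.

71.95 %

C6H8O6 + I2 → C6H6O6 + 2 HI
n(I2) per titration = 0.02765 × 0.03988 = 1.103 × 10^-3 mol
n(C6H8O6) in each aliquot = 1.103 × 10^-3 mol (1:1 ratio)
n(C6H8O6) in the whole flask = 1.103 × 10^-3 × 500.0/50.00 = 0.01103 mol
mass of C6H8O6 = 0.01103 × 176.12 = 1.942 g
% C6H8O6 = 1.942 / 2.699 × 100 = 71.95 %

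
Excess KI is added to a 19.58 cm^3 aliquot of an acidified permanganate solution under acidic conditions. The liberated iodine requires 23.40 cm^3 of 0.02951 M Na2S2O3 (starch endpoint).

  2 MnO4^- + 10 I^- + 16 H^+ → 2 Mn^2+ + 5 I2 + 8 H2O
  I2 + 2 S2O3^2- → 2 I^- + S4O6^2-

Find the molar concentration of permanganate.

n(S2O3^2-) = 0.02340 × 0.02951 = 6.905 × 10^-4 mol
n(I2) = n(S2O3^2-)/2 = 3.453 × 10^-4 mol
From the 2:5 ratio, n(MnO4^-) in the aliquot = 2/5 × 3.453 × 10^-4 = 1.381 × 10^-4 mol
[MnO4^-] = 1.381 × 10^-4 / 0.01958 = 0.007053 mol/L

0.007053 M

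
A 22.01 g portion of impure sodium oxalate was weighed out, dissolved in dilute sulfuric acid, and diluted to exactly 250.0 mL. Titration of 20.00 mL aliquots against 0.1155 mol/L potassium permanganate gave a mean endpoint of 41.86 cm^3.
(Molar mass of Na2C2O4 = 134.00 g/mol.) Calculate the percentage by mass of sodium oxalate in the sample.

2 MnO4^- + 5 C2O4^2- + 16 H^+ → 2 Mn^2+ + 10 CO2 + 8 H2O
n(KMnO4) per titration = 0.04186 × 0.1155 = 4.835 × 10^-3 mol
From the 5:2 ratio, n(Na2C2O4) in each aliquot = 5/2 × 4.835 × 10^-3 = 0.01209 mol
n(Na2C2O4) in the whole flask = 0.01209 × 250.0/20.00 = 0.1511 mol
mass of Na2C2O4 = 0.1511 × 134.00 = 20.25 g
% Na2C2O4 = 20.25 / 22.01 × 100 = 91.98 %

91.98 %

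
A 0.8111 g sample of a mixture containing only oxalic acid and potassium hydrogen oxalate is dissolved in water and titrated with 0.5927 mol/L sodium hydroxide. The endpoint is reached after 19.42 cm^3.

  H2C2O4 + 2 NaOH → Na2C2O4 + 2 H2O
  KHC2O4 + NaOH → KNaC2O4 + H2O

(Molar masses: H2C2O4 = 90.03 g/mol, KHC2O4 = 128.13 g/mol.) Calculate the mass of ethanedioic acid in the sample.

n(NaOH) = 0.01942 × 0.5927 = 0.01151 mol
Let x = n(H2C2O4), y = n(KHC2O4).
Titrant: 2x + 1y = 0.01151;  mass: 90.03x + 128.13y = 0.8111
Solving, x = 3.993 × 10^-3 mol, y = 3.525 × 10^-3 mol
mass of H2C2O4 = 3.993 × 10^-3 × 90.03 = 0.3595 g

0.3595 g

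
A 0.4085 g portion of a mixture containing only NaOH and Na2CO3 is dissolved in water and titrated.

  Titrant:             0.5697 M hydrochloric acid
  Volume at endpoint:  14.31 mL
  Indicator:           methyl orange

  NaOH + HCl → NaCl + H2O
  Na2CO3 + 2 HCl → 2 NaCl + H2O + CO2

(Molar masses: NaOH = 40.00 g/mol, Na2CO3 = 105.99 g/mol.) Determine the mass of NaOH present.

0.07245 g

n(HCl) = 0.01431 × 0.5697 = 8.152 × 10^-3 mol
Let x = n(NaOH), y = n(Na2CO3).
Titrant: 1x + 2y = 8.152 × 10^-3;  mass: 40.00x + 105.99y = 0.4085
Solving, x = 1.811 × 10^-3 mol, y = 3.171 × 10^-3 mol
mass of NaOH = 1.811 × 10^-3 × 40.00 = 0.07245 g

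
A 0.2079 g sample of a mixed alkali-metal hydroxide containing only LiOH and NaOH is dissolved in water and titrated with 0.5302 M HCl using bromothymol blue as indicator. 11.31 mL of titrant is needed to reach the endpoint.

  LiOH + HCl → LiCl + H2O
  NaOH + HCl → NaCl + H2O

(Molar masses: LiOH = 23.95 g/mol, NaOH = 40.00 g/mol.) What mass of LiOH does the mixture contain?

0.04769 g

n(HCl) = 0.01131 × 0.5302 = 5.997 × 10^-3 mol
Let x = n(LiOH), y = n(NaOH).
Titrant: 1x + 1y = 5.997 × 10^-3;  mass: 23.95x + 40.00y = 0.2079
Solving, x = 1.991 × 10^-3 mol, y = 4.005 × 10^-3 mol
mass of LiOH = 1.991 × 10^-3 × 23.95 = 0.04769 g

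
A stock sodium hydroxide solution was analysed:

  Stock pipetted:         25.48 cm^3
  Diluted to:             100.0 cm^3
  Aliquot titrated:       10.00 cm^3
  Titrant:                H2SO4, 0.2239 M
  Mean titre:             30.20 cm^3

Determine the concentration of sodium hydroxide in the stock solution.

5.308 M

2 NaOH + H2SO4 → Na2SO4 + 2 H2O
n(H2SO4) = 0.03020 × 0.2239 = 6.762 × 10^-3 mol
From the 2:1 ratio, n(NaOH) in the aliquot = 2/1 × 6.762 × 10^-3 = 0.01352 mol
[NaOH]_dilute = 0.01352 / 0.01000 = 1.352 mol/L
Dilution factor = 100.0 / 25.48 = 3.925
[NaOH]_stock = 1.352 × 3.925 = 5.308 mol/L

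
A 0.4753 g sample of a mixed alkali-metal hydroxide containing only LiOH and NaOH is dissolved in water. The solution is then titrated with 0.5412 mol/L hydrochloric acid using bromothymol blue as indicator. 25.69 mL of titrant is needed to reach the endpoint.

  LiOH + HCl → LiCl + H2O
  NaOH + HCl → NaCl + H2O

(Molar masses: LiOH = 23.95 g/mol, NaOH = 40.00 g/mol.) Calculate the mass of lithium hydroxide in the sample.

0.1206 g

n(HCl) = 0.02569 × 0.5412 = 0.01390 mol
Let x = n(LiOH), y = n(NaOH).
Titrant: 1x + 1y = 0.01390;  mass: 23.95x + 40.00y = 0.4753
Solving, x = 5.037 × 10^-3 mol, y = 8.867 × 10^-3 mol
mass of LiOH = 5.037 × 10^-3 × 23.95 = 0.1206 g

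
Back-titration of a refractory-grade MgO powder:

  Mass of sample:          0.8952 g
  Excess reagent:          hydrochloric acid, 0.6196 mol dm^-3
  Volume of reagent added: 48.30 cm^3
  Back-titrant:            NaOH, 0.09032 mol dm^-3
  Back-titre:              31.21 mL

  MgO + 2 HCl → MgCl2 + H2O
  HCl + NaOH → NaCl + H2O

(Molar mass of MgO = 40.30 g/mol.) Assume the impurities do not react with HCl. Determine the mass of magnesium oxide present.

n(HCl) added = 0.04830 × 0.6196 = 0.02993 mol
n(NaOH) used in back-titration = 0.03121 × 0.09032 = 2.819 × 10^-3 mol
n(HCl) left over = 2.819 × 10^-3 mol (1:1 ratio)
n(HCl) consumed by analyte = 0.02993 − 2.819 × 10^-3 = 0.02711 mol
From the 1:2 ratio, n(MgO) = 1/2 × 0.02711 = 0.01355 mol
mass of MgO = 0.01355 × 40.30 = 0.5462 g

0.5462 g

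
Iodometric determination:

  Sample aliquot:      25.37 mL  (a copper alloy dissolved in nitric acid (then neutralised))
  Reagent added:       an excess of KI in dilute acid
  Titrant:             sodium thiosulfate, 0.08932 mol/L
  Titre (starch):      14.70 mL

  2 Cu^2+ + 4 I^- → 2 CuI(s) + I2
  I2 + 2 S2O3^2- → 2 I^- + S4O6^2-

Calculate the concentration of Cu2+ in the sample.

n(S2O3^2-) = 0.01470 × 0.08932 = 1.313 × 10^-3 mol
n(I2) = n(S2O3^2-)/2 = 6.565 × 10^-4 mol
From the 2:1 ratio, n(Cu2+) in the aliquot = 2/1 × 6.565 × 10^-4 = 1.313 × 10^-3 mol
[Cu2+] = 1.313 × 10^-3 / 0.02537 = 0.05175 mol/L

0.05175 mol/L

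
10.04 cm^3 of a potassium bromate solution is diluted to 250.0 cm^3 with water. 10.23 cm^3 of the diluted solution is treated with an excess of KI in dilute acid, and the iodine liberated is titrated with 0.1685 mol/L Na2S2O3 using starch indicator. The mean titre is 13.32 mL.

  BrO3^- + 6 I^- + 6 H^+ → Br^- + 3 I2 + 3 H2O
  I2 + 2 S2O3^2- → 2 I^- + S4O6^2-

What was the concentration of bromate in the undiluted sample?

n(S2O3^2-) = 0.01332 × 0.1685 = 2.244 × 10^-3 mol
n(I2) = n(S2O3^2-)/2 = 1.122 × 10^-3 mol
From the 1:3 ratio, n(BrO3^-) in the aliquot = 1/3 × 1.122 × 10^-3 = 3.741 × 10^-4 mol
[BrO3^-]_dilute = 3.741 × 10^-4 / 0.01023 = 0.03657 mol/L
[BrO3^-]_original = 0.03657 × 250.0/10.04 = 0.9105 mol/L

0.9105 mol/L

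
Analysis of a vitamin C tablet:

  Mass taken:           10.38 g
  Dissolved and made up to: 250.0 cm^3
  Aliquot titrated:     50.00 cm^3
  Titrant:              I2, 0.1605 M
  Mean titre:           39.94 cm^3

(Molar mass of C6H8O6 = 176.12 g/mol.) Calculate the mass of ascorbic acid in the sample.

5.645 g

C6H8O6 + I2 → C6H6O6 + 2 HI
n(I2) per titration = 0.03994 × 0.1605 = 6.410 × 10^-3 mol
n(C6H8O6) in each aliquot = 6.410 × 10^-3 mol (1:1 ratio)
n(C6H8O6) in the whole flask = 6.410 × 10^-3 × 250.0/50.00 = 0.03205 mol
mass of C6H8O6 = 0.03205 × 176.12 = 5.645 g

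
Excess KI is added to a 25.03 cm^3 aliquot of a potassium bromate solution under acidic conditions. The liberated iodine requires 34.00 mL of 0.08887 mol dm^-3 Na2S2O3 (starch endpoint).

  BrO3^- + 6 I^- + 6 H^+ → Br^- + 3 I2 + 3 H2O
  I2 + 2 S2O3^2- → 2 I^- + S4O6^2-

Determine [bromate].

n(S2O3^2-) = 0.03400 × 0.08887 = 3.022 × 10^-3 mol
n(I2) = n(S2O3^2-)/2 = 1.511 × 10^-3 mol
From the 1:3 ratio, n(BrO3^-) in the aliquot = 1/3 × 1.511 × 10^-3 = 5.036 × 10^-4 mol
[BrO3^-] = 5.036 × 10^-4 / 0.02503 = 0.02012 mol/L

0.02012 mol/L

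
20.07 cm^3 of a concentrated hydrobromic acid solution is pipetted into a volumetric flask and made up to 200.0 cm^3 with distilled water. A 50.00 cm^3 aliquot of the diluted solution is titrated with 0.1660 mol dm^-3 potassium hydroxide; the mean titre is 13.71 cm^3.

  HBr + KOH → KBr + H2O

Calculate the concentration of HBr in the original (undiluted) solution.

0.4536 mol/L

n(KOH) = 0.01371 × 0.1660 = 2.276 × 10^-3 mol
n(HBr) in the aliquot = 2.276 × 10^-3 mol (1:1 ratio)
[HBr]_dilute = 2.276 × 10^-3 / 0.05000 = 0.04552 mol/L
Dilution factor = 200.0 / 20.07 = 9.965
[HBr]_stock = 0.04552 × 9.965 = 0.4536 mol/L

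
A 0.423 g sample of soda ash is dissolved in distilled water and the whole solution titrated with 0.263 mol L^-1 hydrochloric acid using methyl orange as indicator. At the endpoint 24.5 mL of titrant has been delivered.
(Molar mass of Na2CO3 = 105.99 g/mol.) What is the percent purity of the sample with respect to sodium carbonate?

80.7 %

Na2CO3 + 2 HCl → 2 NaCl + H2O + CO2
n(HCl) = 0.0245 L × 0.263 mol/L = 6.44 × 10^-3 mol
From the 1:2 ratio, n(Na2CO3) = 1/2 × 6.44 × 10^-3 = 3.22 × 10^-3 mol
mass of Na2CO3 = 3.22 × 10^-3 × 105.99 g/mol = 0.341 g
% Na2CO3 = 0.341 / 0.423 × 100 = 80.7 %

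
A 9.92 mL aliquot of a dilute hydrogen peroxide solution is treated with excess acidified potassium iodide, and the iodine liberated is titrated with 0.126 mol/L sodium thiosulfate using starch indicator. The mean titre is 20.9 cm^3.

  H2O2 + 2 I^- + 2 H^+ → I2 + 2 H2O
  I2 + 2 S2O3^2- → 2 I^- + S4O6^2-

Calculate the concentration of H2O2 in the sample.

0.133 mol/L

n(S2O3^2-) = 0.0209 × 0.126 = 2.63 × 10^-3 mol
n(I2) = n(S2O3^2-)/2 = 1.32 × 10^-3 mol
n(H2O2) in the aliquot = 1.32 × 10^-3 mol (1:1 ratio)
[H2O2] = 1.32 × 10^-3 / 0.00992 = 0.133 mol/L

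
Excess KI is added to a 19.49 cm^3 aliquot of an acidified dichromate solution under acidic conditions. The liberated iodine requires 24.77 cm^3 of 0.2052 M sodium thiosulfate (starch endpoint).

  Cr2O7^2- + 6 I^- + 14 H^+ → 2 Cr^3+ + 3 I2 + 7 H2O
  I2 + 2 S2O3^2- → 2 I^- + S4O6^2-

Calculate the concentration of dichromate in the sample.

n(S2O3^2-) = 0.02477 × 0.2052 = 5.083 × 10^-3 mol
n(I2) = n(S2O3^2-)/2 = 2.541 × 10^-3 mol
From the 1:3 ratio, n(Cr2O7^2-) in the aliquot = 1/3 × 2.541 × 10^-3 = 8.471 × 10^-4 mol
[Cr2O7^2-] = 8.471 × 10^-4 / 0.01949 = 0.04347 mol/L

0.04347 M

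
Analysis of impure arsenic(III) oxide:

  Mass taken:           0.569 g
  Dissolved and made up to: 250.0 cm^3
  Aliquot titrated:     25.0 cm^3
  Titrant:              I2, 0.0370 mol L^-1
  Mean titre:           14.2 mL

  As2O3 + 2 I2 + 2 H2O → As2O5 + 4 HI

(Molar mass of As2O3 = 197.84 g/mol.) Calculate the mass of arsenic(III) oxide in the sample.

n(I2) per titration = 0.0142 × 0.0370 = 5.25 × 10^-4 mol
From the 1:2 ratio, n(As2O3) in each aliquot = 1/2 × 5.25 × 10^-4 = 2.63 × 10^-4 mol
n(As2O3) in the whole flask = 2.63 × 10^-4 × 250.0/25.0 = 2.63 × 10^-3 mol
mass of As2O3 = 2.63 × 10^-3 × 197.84 = 0.520 g

0.520 g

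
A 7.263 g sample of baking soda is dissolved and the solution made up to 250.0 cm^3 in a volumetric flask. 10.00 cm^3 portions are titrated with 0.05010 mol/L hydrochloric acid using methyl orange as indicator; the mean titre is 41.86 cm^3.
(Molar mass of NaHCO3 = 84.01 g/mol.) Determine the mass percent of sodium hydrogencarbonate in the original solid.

NaHCO3 + HCl → NaCl + H2O + CO2
n(HCl) per titration = 0.04186 × 0.05010 = 2.097 × 10^-3 mol
n(NaHCO3) in each aliquot = 2.097 × 10^-3 mol (1:1 ratio)
n(NaHCO3) in the whole flask = 2.097 × 10^-3 × 250.0/10.00 = 0.05243 mol
mass of NaHCO3 = 0.05243 × 84.01 = 4.405 g
% NaHCO3 = 4.405 / 7.263 × 100 = 60.64 %

60.64 %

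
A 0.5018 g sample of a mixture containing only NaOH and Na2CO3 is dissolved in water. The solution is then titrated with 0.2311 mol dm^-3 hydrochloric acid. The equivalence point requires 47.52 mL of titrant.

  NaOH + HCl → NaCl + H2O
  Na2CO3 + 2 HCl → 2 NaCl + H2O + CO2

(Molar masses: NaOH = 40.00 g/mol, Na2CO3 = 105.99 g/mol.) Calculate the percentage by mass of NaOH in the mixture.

49.19 %

n(HCl) = 0.04752 × 0.2311 = 0.01098 mol
Let x = n(NaOH), y = n(Na2CO3).
Titrant: 1x + 2y = 0.01098;  mass: 40.00x + 105.99y = 0.5018
Solving, x = 6.170 × 10^-3 mol, y = 2.406 × 10^-3 mol
mass of NaOH = 6.170 × 10^-3 × 40.00 = 0.2468 g
% NaOH = 0.2468 / 0.5018 × 100 = 49.19 %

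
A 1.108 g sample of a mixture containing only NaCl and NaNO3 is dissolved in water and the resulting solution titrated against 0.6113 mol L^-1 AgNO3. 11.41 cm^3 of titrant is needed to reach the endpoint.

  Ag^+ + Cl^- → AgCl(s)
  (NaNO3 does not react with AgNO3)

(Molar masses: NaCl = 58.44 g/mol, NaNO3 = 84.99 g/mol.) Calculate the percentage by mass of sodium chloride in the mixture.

n(AgNO3) = 0.01141 × 0.6113 = 6.975 × 10^-3 mol
Let x = n(NaCl), y = n(NaNO3).
Titrant: 1x = 6.975 × 10^-3;  mass: 58.44x + 84.99y = 1.108
Solving, x = 6.975 × 10^-3 mol, y = 8.241 × 10^-3 mol
mass of NaCl = 6.975 × 10^-3 × 58.44 = 0.4076 g
% NaCl = 0.4076 / 1.108 × 100 = 36.79 %

36.79 %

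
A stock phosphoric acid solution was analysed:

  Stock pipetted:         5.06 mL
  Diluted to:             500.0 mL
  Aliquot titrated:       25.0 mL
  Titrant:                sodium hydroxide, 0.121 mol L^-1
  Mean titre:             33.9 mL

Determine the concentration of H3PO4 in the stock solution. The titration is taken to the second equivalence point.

H3PO4 + 2 NaOH → Na2HPO4 + 2 H2O
n(NaOH) = 0.0339 × 0.121 = 4.10 × 10^-3 mol
From the 1:2 ratio, n(H3PO4) in the aliquot = 1/2 × 4.10 × 10^-3 = 2.05 × 10^-3 mol
[H3PO4]_dilute = 2.05 × 10^-3 / 0.0250 = 0.0820 mol/L
Dilution factor = 500.0 / 5.06 = 98.81
[H3PO4]_stock = 0.0820 × 98.81 = 8.11 mol/L

8.11 mol/L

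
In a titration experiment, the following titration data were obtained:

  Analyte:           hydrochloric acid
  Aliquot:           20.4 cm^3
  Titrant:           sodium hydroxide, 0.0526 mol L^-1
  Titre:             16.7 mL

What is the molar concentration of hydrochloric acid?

HCl + NaOH → NaCl + H2O
n(NaOH) = 0.0167 L × 0.0526 mol/L = 8.78 × 10^-4 mol
n(HCl) = 8.78 × 10^-4 mol (1:1 mole ratio)
[HCl] = 8.78 × 10^-4 mol / 0.0204 L = 0.0431 mol/L

0.0431 mol/L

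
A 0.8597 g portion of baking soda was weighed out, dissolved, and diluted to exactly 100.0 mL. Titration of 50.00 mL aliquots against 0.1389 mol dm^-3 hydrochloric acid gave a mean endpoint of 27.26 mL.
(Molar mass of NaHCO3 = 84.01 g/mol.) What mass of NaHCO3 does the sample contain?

NaHCO3 + HCl → NaCl + H2O + CO2
n(HCl) per titration = 0.02726 × 0.1389 = 3.786 × 10^-3 mol
n(NaHCO3) in each aliquot = 3.786 × 10^-3 mol (1:1 ratio)
n(NaHCO3) in the whole flask = 3.786 × 10^-3 × 100.0/50.00 = 7.573 × 10^-3 mol
mass of NaHCO3 = 7.573 × 10^-3 × 84.01 = 0.6362 g

0.6362 g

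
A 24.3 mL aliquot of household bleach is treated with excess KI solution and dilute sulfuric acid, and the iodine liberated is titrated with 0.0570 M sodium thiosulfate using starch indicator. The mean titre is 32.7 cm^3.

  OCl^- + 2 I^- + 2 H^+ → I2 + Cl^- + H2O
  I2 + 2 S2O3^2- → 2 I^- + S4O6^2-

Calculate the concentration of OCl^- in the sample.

0.0384 M

n(S2O3^2-) = 0.0327 × 0.0570 = 1.86 × 10^-3 mol
n(I2) = n(S2O3^2-)/2 = 9.32 × 10^-4 mol
n(OCl^-) in the aliquot = 9.32 × 10^-4 mol (1:1 ratio)
[OCl^-] = 9.32 × 10^-4 / 0.0243 = 0.0384 mol/L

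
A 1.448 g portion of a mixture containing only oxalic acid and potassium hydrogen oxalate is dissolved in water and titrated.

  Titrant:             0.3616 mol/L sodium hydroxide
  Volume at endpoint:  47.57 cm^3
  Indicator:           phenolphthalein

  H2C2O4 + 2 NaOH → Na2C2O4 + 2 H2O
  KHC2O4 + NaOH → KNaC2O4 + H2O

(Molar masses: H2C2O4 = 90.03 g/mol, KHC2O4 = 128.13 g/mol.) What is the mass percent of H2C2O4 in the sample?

28.28 %

n(NaOH) = 0.04757 × 0.3616 = 0.01720 mol
Let x = n(H2C2O4), y = n(KHC2O4).
Titrant: 2x + 1y = 0.01720;  mass: 90.03x + 128.13y = 1.448
Solving, x = 4.548 × 10^-3 mol, y = 8.105 × 10^-3 mol
mass of H2C2O4 = 4.548 × 10^-3 × 90.03 = 0.4095 g
% H2C2O4 = 0.4095 / 1.448 × 100 = 28.28 %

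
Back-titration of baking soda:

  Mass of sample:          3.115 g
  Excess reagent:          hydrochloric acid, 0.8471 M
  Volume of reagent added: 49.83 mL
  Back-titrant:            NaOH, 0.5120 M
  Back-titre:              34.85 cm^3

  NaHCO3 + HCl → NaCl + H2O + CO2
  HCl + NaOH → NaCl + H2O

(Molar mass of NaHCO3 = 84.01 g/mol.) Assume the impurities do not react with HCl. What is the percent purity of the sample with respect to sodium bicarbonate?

65.72 %

n(HCl) added = 0.04983 × 0.8471 = 0.04221 mol
n(NaOH) used in back-titration = 0.03485 × 0.5120 = 0.01784 mol
n(HCl) left over = 0.01784 mol (1:1 ratio)
n(HCl) consumed by analyte = 0.04221 − 0.01784 = 0.02437 mol
n(NaHCO3) = 0.02437 mol (1:1 ratio)
mass of NaHCO3 = 0.02437 × 84.01 = 2.047 g
% NaHCO3 = 2.047 / 3.115 × 100 = 65.72 %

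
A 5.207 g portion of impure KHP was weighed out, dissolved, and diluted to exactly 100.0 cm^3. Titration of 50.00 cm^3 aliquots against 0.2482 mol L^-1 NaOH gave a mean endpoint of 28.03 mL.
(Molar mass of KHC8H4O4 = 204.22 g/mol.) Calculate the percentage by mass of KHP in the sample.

KHC8H4O4 + NaOH → KNaC8H4O4 + H2O
n(NaOH) per titration = 0.02803 × 0.2482 = 6.957 × 10^-3 mol
n(KHC8H4O4) in each aliquot = 6.957 × 10^-3 mol (1:1 ratio)
n(KHC8H4O4) in the whole flask = 6.957 × 10^-3 × 100.0/50.00 = 0.01391 mol
mass of KHC8H4O4 = 0.01391 × 204.22 = 2.842 g
% KHC8H4O4 = 2.842 / 5.207 × 100 = 54.57 %

54.57 %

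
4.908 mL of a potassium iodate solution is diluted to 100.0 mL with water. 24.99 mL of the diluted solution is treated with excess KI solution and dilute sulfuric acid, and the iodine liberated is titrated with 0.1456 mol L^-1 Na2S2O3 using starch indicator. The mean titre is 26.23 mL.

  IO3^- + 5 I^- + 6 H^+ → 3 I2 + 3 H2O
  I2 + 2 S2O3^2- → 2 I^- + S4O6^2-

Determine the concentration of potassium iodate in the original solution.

0.5190 mol/L

n(S2O3^2-) = 0.02623 × 0.1456 = 3.819 × 10^-3 mol
n(I2) = n(S2O3^2-)/2 = 1.910 × 10^-3 mol
From the 1:3 ratio, n(IO3^-) in the aliquot = 1/3 × 1.910 × 10^-3 = 6.365 × 10^-4 mol
[IO3^-]_dilute = 6.365 × 10^-4 / 0.02499 = 0.02547 mol/L
[IO3^-]_original = 0.02547 × 100.0/4.908 = 0.5190 mol/L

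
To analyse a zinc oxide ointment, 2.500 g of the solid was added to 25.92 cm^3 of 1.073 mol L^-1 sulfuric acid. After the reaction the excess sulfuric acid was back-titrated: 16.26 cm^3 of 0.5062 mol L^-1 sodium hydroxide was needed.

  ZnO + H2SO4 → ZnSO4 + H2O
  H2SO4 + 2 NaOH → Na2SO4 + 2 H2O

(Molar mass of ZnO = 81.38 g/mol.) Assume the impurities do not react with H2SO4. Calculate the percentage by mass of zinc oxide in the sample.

n(H2SO4) added = 0.02592 × 1.073 = 0.02781 mol
n(NaOH) used in back-titration = 0.01626 × 0.5062 = 8.231 × 10^-3 mol
From the 1:2 ratio, n(H2SO4) left over = 1/2 × 8.231 × 10^-3 = 4.115 × 10^-3 mol
n(H2SO4) consumed by analyte = 0.02781 − 4.115 × 10^-3 = 0.02370 mol
n(ZnO) = 0.02370 mol (1:1 ratio)
mass of ZnO = 0.02370 × 81.38 = 1.928 g
% ZnO = 1.928 / 2.500 × 100 = 77.14 %

77.14 %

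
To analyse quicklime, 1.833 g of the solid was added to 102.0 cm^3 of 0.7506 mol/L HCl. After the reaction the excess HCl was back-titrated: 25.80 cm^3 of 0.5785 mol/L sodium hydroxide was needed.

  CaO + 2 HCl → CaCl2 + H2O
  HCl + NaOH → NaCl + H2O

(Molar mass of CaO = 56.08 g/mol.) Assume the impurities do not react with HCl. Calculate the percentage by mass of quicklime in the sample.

n(HCl) added = 0.1020 × 0.7506 = 0.07656 mol
n(NaOH) used in back-titration = 0.02580 × 0.5785 = 0.01493 mol
n(HCl) left over = 0.01493 mol (1:1 ratio)
n(HCl) consumed by analyte = 0.07656 − 0.01493 = 0.06164 mol
From the 1:2 ratio, n(CaO) = 1/2 × 0.06164 = 0.03082 mol
mass of CaO = 0.03082 × 56.08 = 1.728 g
% CaO = 1.728 / 1.833 × 100 = 94.29 %

94.29 %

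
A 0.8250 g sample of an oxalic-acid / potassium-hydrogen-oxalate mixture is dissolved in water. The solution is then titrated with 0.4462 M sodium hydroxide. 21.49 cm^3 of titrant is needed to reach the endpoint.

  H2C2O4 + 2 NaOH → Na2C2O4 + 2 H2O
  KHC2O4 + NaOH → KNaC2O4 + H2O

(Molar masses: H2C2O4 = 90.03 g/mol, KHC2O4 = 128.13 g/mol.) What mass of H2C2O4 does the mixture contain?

n(NaOH) = 0.02149 × 0.4462 = 9.589 × 10^-3 mol
Let x = n(H2C2O4), y = n(KHC2O4).
Titrant: 2x + 1y = 9.589 × 10^-3;  mass: 90.03x + 128.13y = 0.8250
Solving, x = 2.428 × 10^-3 mol, y = 4.733 × 10^-3 mol
mass of H2C2O4 = 2.428 × 10^-3 × 90.03 = 0.2186 g

0.2186 g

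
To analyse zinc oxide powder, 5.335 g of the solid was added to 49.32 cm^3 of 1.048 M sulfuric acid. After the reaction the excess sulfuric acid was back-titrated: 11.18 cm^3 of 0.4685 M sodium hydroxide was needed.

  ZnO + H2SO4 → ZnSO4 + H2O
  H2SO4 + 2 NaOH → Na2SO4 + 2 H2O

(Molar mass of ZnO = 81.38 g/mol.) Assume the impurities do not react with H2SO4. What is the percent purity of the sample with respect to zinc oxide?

n(H2SO4) added = 0.04932 × 1.048 = 0.05169 mol
n(NaOH) used in back-titration = 0.01118 × 0.4685 = 5.238 × 10^-3 mol
From the 1:2 ratio, n(H2SO4) left over = 1/2 × 5.238 × 10^-3 = 2.619 × 10^-3 mol
n(H2SO4) consumed by analyte = 0.05169 − 2.619 × 10^-3 = 0.04907 mol
n(ZnO) = 0.04907 mol (1:1 ratio)
mass of ZnO = 0.04907 × 81.38 = 3.993 g
% ZnO = 3.993 / 5.335 × 100 = 74.85 %

74.85 %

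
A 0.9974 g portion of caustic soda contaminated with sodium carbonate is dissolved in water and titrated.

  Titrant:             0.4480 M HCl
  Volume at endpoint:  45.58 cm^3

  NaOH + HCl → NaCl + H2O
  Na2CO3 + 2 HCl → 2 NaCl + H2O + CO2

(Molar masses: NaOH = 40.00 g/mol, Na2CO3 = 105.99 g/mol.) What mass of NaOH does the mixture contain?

0.2609 g

n(HCl) = 0.04558 × 0.4480 = 0.02042 mol
Let x = n(NaOH), y = n(Na2CO3).
Titrant: 1x + 2y = 0.02042;  mass: 40.00x + 105.99y = 0.9974
Solving, x = 6.522 × 10^-3 mol, y = 6.949 × 10^-3 mol
mass of NaOH = 6.522 × 10^-3 × 40.00 = 0.2609 g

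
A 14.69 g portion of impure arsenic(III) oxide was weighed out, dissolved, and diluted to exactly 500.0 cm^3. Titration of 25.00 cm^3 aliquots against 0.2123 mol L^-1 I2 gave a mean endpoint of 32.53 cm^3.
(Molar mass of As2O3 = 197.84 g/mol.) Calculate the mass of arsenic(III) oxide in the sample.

As2O3 + 2 I2 + 2 H2O → As2O5 + 4 HI
n(I2) per titration = 0.03253 × 0.2123 = 6.906 × 10^-3 mol
From the 1:2 ratio, n(As2O3) in each aliquot = 1/2 × 6.906 × 10^-3 = 3.453 × 10^-3 mol
n(As2O3) in the whole flask = 3.453 × 10^-3 × 500.0/25.00 = 0.06906 mol
mass of As2O3 = 0.06906 × 197.84 = 13.66 g

13.66 g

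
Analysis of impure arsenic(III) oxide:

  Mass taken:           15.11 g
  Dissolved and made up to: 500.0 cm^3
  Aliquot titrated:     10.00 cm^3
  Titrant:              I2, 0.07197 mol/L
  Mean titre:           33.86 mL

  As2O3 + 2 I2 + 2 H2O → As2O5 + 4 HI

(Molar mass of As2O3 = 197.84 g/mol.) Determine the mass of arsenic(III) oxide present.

n(I2) per titration = 0.03386 × 0.07197 = 2.437 × 10^-3 mol
From the 1:2 ratio, n(As2O3) in each aliquot = 1/2 × 2.437 × 10^-3 = 1.218 × 10^-3 mol
n(As2O3) in the whole flask = 1.218 × 10^-3 × 500.0/10.00 = 0.06092 mol
mass of As2O3 = 0.06092 × 197.84 = 12.05 g

12.05 g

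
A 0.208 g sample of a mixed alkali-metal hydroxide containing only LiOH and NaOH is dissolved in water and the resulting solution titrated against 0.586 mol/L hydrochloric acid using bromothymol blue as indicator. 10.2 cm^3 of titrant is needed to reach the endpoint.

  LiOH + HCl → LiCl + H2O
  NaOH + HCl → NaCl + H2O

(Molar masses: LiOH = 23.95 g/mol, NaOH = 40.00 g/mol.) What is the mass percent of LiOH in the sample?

22.3 %

n(HCl) = 0.0102 × 0.586 = 5.98 × 10^-3 mol
Let x = n(LiOH), y = n(NaOH).
Titrant: 1x + 1y = 5.98 × 10^-3;  mass: 23.95x + 40.00y = 0.208
Solving, x = 1.94 × 10^-3 mol, y = 4.04 × 10^-3 mol
mass of LiOH = 1.94 × 10^-3 × 23.95 = 0.0464 g
% LiOH = 0.0464 / 0.208 × 100 = 22.3 %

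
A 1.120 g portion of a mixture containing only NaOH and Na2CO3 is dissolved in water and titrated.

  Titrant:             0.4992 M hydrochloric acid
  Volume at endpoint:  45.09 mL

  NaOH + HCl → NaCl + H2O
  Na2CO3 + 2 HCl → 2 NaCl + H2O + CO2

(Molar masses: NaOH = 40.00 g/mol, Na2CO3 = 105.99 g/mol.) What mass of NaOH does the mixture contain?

0.2243 g

n(HCl) = 0.04509 × 0.4992 = 0.02251 mol
Let x = n(NaOH), y = n(Na2CO3).
Titrant: 1x + 2y = 0.02251;  mass: 40.00x + 105.99y = 1.120
Solving, x = 5.607 × 10^-3 mol, y = 8.451 × 10^-3 mol
mass of NaOH = 5.607 × 10^-3 × 40.00 = 0.2243 g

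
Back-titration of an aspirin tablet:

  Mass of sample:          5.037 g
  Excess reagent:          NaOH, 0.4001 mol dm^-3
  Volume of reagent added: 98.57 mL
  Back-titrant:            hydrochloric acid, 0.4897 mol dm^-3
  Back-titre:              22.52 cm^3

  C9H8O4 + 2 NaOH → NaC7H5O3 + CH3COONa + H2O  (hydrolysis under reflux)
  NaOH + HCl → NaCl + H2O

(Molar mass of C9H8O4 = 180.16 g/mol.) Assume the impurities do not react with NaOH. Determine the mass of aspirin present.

2.559 g

n(NaOH) added = 0.09857 × 0.4001 = 0.03944 mol
n(HCl) used in back-titration = 0.02252 × 0.4897 = 0.01103 mol
n(NaOH) left over = 0.01103 mol (1:1 ratio)
n(NaOH) consumed by analyte = 0.03944 − 0.01103 = 0.02841 mol
From the 1:2 ratio, n(C9H8O4) = 1/2 × 0.02841 = 0.01420 mol
mass of C9H8O4 = 0.01420 × 180.16 = 2.559 g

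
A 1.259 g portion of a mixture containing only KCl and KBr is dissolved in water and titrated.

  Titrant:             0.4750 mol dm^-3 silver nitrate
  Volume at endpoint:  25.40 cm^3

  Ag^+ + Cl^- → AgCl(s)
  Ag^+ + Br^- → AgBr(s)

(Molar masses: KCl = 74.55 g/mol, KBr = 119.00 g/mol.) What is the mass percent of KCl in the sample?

n(AgNO3) = 0.02540 × 0.4750 = 0.01206 mol
Let x = n(KCl), y = n(KBr).
Titrant: 1x + 1y = 0.01206;  mass: 74.55x + 119.00y = 1.259
Solving, x = 3.976 × 10^-3 mol, y = 8.089 × 10^-3 mol
mass of KCl = 3.976 × 10^-3 × 74.55 = 0.2964 g
% KCl = 0.2964 / 1.259 × 100 = 23.54 %

23.54 %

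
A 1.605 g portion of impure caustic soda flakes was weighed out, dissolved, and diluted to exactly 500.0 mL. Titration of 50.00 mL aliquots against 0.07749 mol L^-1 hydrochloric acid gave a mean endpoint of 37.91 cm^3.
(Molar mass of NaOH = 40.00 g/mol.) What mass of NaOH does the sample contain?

NaOH + HCl → NaCl + H2O
n(HCl) per titration = 0.03791 × 0.07749 = 2.938 × 10^-3 mol
n(NaOH) in each aliquot = 2.938 × 10^-3 mol (1:1 ratio)
n(NaOH) in the whole flask = 2.938 × 10^-3 × 500.0/50.00 = 0.02938 mol
mass of NaOH = 0.02938 × 40.00 = 1.175 g

1.175 g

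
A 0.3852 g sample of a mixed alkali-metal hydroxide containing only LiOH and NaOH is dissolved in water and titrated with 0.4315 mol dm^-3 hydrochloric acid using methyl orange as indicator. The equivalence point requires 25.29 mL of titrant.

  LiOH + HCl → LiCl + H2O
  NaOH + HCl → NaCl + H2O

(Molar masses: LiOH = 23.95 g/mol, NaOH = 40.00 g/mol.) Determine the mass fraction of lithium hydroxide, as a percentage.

n(HCl) = 0.02529 × 0.4315 = 0.01091 mol
Let x = n(LiOH), y = n(NaOH).
Titrant: 1x + 1y = 0.01091;  mass: 23.95x + 40.00y = 0.3852
Solving, x = 3.197 × 10^-3 mol, y = 7.716 × 10^-3 mol
mass of LiOH = 3.197 × 10^-3 × 23.95 = 0.07656 g
% LiOH = 0.07656 / 0.3852 × 100 = 19.88 %

19.88 %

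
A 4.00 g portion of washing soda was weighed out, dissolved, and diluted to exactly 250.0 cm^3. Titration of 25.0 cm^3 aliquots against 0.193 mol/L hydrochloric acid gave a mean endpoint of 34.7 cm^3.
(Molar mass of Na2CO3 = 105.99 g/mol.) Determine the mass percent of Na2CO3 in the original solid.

88.7 %

Na2CO3 + 2 HCl → 2 NaCl + H2O + CO2
n(HCl) per titration = 0.0347 × 0.193 = 6.70 × 10^-3 mol
From the 1:2 ratio, n(Na2CO3) in each aliquot = 1/2 × 6.70 × 10^-3 = 3.35 × 10^-3 mol
n(Na2CO3) in the whole flask = 3.35 × 10^-3 × 250.0/25.0 = 0.0335 mol
mass of Na2CO3 = 0.0335 × 105.99 = 3.55 g
% Na2CO3 = 3.55 / 4.00 × 100 = 88.7 %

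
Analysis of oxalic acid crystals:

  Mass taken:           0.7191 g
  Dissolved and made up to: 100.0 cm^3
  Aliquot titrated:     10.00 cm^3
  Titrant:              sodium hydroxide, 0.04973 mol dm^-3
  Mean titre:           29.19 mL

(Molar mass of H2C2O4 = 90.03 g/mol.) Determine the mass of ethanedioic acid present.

H2C2O4 + 2 NaOH → Na2C2O4 + 2 H2O
n(NaOH) per titration = 0.02919 × 0.04973 = 1.452 × 10^-3 mol
From the 1:2 ratio, n(H2C2O4) in each aliquot = 1/2 × 1.452 × 10^-3 = 7.258 × 10^-4 mol
n(H2C2O4) in the whole flask = 7.258 × 10^-4 × 100.0/10.00 = 7.258 × 10^-3 mol
mass of H2C2O4 = 7.258 × 10^-3 × 90.03 = 0.6534 g

0.6534 g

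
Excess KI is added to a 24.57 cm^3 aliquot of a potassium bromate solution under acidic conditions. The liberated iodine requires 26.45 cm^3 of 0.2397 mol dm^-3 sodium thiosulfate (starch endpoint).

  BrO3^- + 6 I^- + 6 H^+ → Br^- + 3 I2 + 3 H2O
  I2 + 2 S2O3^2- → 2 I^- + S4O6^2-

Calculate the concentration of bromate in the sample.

0.04301 mol/L

n(S2O3^2-) = 0.02645 × 0.2397 = 6.340 × 10^-3 mol
n(I2) = n(S2O3^2-)/2 = 3.170 × 10^-3 mol
From the 1:3 ratio, n(BrO3^-) in the aliquot = 1/3 × 3.170 × 10^-3 = 1.057 × 10^-3 mol
[BrO3^-] = 1.057 × 10^-3 / 0.02457 = 0.04301 mol/L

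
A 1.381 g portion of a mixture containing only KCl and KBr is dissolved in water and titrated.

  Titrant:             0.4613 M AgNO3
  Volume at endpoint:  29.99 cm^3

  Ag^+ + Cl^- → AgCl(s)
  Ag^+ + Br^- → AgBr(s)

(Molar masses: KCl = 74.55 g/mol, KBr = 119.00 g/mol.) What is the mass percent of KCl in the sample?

n(AgNO3) = 0.02999 × 0.4613 = 0.01383 mol
Let x = n(KCl), y = n(KBr).
Titrant: 1x + 1y = 0.01383;  mass: 74.55x + 119.00y = 1.381
Solving, x = 5.968 × 10^-3 mol, y = 7.866 × 10^-3 mol
mass of KCl = 5.968 × 10^-3 × 74.55 = 0.4449 g
% KCl = 0.4449 / 1.381 × 100 = 32.22 %

32.22 %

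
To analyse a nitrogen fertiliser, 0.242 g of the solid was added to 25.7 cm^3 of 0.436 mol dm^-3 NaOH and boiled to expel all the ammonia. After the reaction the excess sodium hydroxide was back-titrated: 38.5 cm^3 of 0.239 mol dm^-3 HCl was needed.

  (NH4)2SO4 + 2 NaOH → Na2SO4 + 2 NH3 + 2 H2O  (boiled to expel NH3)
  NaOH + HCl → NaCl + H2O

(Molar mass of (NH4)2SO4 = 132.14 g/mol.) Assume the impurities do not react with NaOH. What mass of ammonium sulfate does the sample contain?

n(NaOH) added = 0.0257 × 0.436 = 0.0112 mol
n(HCl) used in back-titration = 0.0385 × 0.239 = 9.20 × 10^-3 mol
n(NaOH) left over = 9.20 × 10^-3 mol (1:1 ratio)
n(NaOH) consumed by analyte = 0.0112 − 9.20 × 10^-3 = 2.00 × 10^-3 mol
From the 1:2 ratio, n((NH4)2SO4) = 1/2 × 2.00 × 10^-3 = 1.00 × 10^-3 mol
mass of (NH4)2SO4 = 1.00 × 10^-3 × 132.14 = 0.132 g

0.132 g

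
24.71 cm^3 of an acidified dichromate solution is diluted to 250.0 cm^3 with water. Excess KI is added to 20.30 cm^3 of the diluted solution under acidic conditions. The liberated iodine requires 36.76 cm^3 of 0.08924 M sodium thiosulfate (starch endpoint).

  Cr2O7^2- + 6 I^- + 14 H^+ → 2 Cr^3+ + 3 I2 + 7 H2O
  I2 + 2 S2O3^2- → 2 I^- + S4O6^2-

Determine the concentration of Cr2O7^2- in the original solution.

0.2725 M

n(S2O3^2-) = 0.03676 × 0.08924 = 3.280 × 10^-3 mol
n(I2) = n(S2O3^2-)/2 = 1.640 × 10^-3 mol
From the 1:3 ratio, n(Cr2O7^2-) in the aliquot = 1/3 × 1.640 × 10^-3 = 5.467 × 10^-4 mol
[Cr2O7^2-]_dilute = 5.467 × 10^-4 / 0.02030 = 0.02693 mol/L
[Cr2O7^2-]_original = 0.02693 × 250.0/24.71 = 0.2725 mol/L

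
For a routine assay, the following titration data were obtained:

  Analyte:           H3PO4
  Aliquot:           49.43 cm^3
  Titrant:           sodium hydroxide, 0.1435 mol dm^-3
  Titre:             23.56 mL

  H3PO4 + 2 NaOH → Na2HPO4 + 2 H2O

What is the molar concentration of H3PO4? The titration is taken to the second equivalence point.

n(NaOH) = 0.02356 L × 0.1435 mol/L = 3.381 × 10^-3 mol
From the 1:2 mole ratio, n(H3PO4) = 1/2 × 3.381 × 10^-3 = 1.690 × 10^-3 mol
[H3PO4] = 1.690 × 10^-3 mol / 0.04943 L = 0.03420 mol/L

0.03420 mol/L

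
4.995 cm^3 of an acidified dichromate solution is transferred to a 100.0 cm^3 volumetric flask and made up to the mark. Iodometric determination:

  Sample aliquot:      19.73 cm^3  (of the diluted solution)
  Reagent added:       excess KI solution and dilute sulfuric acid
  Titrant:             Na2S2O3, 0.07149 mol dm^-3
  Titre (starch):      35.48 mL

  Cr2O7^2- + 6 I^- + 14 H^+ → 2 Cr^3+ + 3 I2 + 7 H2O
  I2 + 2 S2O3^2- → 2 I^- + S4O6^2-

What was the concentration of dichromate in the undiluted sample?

n(S2O3^2-) = 0.03548 × 0.07149 = 2.536 × 10^-3 mol
n(I2) = n(S2O3^2-)/2 = 1.268 × 10^-3 mol
From the 1:3 ratio, n(Cr2O7^2-) in the aliquot = 1/3 × 1.268 × 10^-3 = 4.227 × 10^-4 mol
[Cr2O7^2-]_dilute = 4.227 × 10^-4 / 0.01973 = 0.02143 mol/L
[Cr2O7^2-]_original = 0.02143 × 100.0/4.995 = 0.4290 mol/L

0.4290 mol/L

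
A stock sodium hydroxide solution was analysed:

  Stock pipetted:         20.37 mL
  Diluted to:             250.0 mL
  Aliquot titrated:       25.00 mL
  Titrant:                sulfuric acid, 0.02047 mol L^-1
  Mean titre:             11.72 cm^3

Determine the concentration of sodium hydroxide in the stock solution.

2 NaOH + H2SO4 → Na2SO4 + 2 H2O
n(H2SO4) = 0.01172 × 0.02047 = 2.399 × 10^-4 mol
From the 2:1 ratio, n(NaOH) in the aliquot = 2/1 × 2.399 × 10^-4 = 4.798 × 10^-4 mol
[NaOH]_dilute = 4.798 × 10^-4 / 0.02500 = 0.01919 mol/L
Dilution factor = 250.0 / 20.37 = 12.27
[NaOH]_stock = 0.01919 × 12.27 = 0.2356 mol/L

0.2356 mol/L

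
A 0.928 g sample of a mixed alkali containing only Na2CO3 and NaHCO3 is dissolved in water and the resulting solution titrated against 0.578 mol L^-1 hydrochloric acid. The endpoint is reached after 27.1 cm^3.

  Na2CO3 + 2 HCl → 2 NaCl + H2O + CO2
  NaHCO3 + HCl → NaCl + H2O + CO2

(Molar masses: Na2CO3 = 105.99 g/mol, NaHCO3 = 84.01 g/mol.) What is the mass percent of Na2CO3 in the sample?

n(HCl) = 0.0271 × 0.578 = 0.0157 mol
Let x = n(Na2CO3), y = n(NaHCO3).
Titrant: 2x + 1y = 0.0157;  mass: 105.99x + 84.01y = 0.928
Solving, x = 6.25 × 10^-3 mol, y = 3.16 × 10^-3 mol
mass of Na2CO3 = 6.25 × 10^-3 × 105.99 = 0.663 g
% Na2CO3 = 0.663 / 0.928 × 100 = 71.4 %

71.4 %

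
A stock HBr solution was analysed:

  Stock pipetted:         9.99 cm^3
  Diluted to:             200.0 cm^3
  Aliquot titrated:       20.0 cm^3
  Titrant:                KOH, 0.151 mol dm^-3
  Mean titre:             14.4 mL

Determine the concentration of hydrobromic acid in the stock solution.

HBr + KOH → KBr + H2O
n(KOH) = 0.0144 × 0.151 = 2.17 × 10^-3 mol
n(HBr) in the aliquot = 2.17 × 10^-3 mol (1:1 ratio)
[HBr]_dilute = 2.17 × 10^-3 / 0.0200 = 0.109 mol/L
Dilution factor = 200.0 / 9.99 = 20.02
[HBr]_stock = 0.109 × 20.02 = 2.18 mol/L

2.18 mol/L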